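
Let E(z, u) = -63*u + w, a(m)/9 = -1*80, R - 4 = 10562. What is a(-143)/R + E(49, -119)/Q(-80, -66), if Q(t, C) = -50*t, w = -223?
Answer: 2054919/1174000 ≈ 1.7504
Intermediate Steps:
R = 10566 (R = 4 + 10562 = 10566)
a(m) = -720 (a(m) = 9*(-1*80) = 9*(-80) = -720)
E(z, u) = -223 - 63*u (E(z, u) = -63*u - 223 = -223 - 63*u)
a(-143)/R + E(49, -119)/Q(-80, -66) = -720/10566 + (-223 - 63*(-119))/((-50*(-80))) = -720*1/10566 + (-223 + 7497)/4000 = -40/587 + 7274*(1/4000) = -40/587 + 3637/2000 = 2054919/1174000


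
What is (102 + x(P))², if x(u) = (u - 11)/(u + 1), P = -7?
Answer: 11025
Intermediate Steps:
x(u) = (-11 + u)/(1 + u)
(102 + x(P))² = (102 + (-11 - 7)/(1 - 7))² = (102 - 18/(-6))² = (102 - ⅙*(-18))² = (102 + 3)² = 105² = 11025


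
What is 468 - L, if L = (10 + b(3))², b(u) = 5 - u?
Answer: 324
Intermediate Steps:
L = 144 (L = (10 + (5 - 1*3))² = (10 + (5 - 3))² = (10 + 2)² = 12² = 144)
468 - L = 468 - 1*144 = 468 - 144 = 324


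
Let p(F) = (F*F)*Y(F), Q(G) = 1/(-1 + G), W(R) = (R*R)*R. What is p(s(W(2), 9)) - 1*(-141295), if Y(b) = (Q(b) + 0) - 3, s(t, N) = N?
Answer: 1128497/8 ≈ 1.4106e+5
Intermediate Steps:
W(R) = R**3 (W(R) = R**2*R = R**3)
Y(b) = -3 + 1/(-1 + b) (Y(b) = (1/(-1 + b) + 0) - 3 = 1/(-1 + b) - 3 = -3 + 1/(-1 + b))
p(F) = F**2*(4 - 3*F)/(-1 + F) (p(F) = (F*F)*((4 - 3*F)/(-1 + F)) = F**2*((4 - 3*F)/(-1 + F)) = F**2*(4 - 3*F)/(-1 + F))
p(s(W(2), 9)) - 1*(-141295) = 9**2*(4 - 3*9)/(-1 + 9) - 1*(-141295) = 81*(4 - 27)/8 + 141295 = 81*(1/8)*(-23) + 141295 = -1863/8 + 141295 = 1128497/8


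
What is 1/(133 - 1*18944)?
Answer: -1/18811 ≈ -5.3160e-5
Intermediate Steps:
1/(133 - 1*18944) = 1/(133 - 18944) = 1/(-18811) = -1/18811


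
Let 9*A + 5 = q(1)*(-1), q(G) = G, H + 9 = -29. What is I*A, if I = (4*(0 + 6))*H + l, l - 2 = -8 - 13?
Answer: 1862/3 ≈ 620.67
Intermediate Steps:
H = -38 (H = -9 - 29 = -38)
l = -19 (l = 2 + (-8 - 13) = 2 - 21 = -19)
I = -931 (I = (4*(0 + 6))*(-38) - 19 = (4*6)*(-38) - 19 = 24*(-38) - 19 = -912 - 19 = -931)
A = -2/3 (A = -5/9 + (1*(-1))/9 = -5/9 + (1/9)*(-1) = -5/9 - 1/9 = -2/3 ≈ -0.66667)
I*A = -931*(-2/3) = 1862/3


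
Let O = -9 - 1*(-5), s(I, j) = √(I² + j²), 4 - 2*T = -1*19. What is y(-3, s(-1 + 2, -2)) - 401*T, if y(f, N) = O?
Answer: -9231/2 ≈ -4615.5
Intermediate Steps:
T = 23/2 (T = 2 - (-1)*19/2 = 2 - ½*(-19) = 2 + 19/2 = 23/2 ≈ 11.500)
O = -4 (O = -9 + 5 = -4)
y(f, N) = -4
y(-3, s(-1 + 2, -2)) - 401*T = -4 - 401*23/2 = -4 - 9223/2 = -9231/2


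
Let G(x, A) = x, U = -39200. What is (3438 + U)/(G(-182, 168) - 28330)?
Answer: 17881/14256 ≈ 1.2543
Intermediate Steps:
(3438 + U)/(G(-182, 168) - 28330) = (3438 - 39200)/(-182 - 28330) = -35762/(-28512) = -35762*(-1/28512) = 17881/14256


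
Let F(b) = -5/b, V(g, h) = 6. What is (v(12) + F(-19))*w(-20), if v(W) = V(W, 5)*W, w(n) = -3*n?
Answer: 82380/19 ≈ 4335.8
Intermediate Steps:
v(W) = 6*W
(v(12) + F(-19))*w(-20) = (6*12 - 5/(-19))*(-3*(-20)) = (72 - 5*(-1/19))*60 = (72 + 5/19)*60 = (1373/19)*60 = 82380/19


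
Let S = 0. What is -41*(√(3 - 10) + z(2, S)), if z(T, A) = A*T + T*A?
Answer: -41*I*√7 ≈ -108.48*I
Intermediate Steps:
z(T, A) = 2*A*T (z(T, A) = A*T + A*T = 2*A*T)
-41*(√(3 - 10) + z(2, S)) = -41*(√(3 - 10) + 2*0*2) = -41*(√(-7) + 0) = -41*(I*√7 + 0) = -41*I*√7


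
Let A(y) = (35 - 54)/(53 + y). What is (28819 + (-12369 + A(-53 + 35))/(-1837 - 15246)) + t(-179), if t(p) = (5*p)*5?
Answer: 14555832254/597905 ≈ 24345.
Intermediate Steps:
A(y) = -19/(53 + y)
t(p) = 25*p
(28819 + (-12369 + A(-53 + 35))/(-1837 - 15246)) + t(-179) = (28819 + (-12369 - 19/(53 + (-53 + 35)))/(-1837 - 15246)) + 25*(-179) = (28819 + (-12369 - 19/(53 - 18))/(-17083)) - 4475 = (28819 + (-12369 - 19/35)*(-1/17083)) - 4475 = (28819 - 432934/35*(-1/17083)) - 4475 = (28819 + 432934/597905) - 4475 = 17231457129/597905 - 4475 = 14555832254/597905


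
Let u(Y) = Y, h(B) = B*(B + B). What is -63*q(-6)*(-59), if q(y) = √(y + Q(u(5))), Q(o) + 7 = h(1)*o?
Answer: 3717*I*√3 ≈ 6438.0*I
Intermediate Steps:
h(B) = 2*B² (h(B) = B*(2*B) = 2*B²)
Q(o) = -7 + 2*o (Q(o) = -7 + (2*1²)*o = -7 + (2*1)*o = -7 + 2*o)
q(y) = √(3 + y) (q(y) = √(y + (-7 + 2*5)) = √(y + (-7 + 10)) = √(y + 3) = √(3 + y))
-63*q(-6)*(-59) = -63*√(3 - 6)*(-59) = -63*I*√3*(-59) = 3717*I*√3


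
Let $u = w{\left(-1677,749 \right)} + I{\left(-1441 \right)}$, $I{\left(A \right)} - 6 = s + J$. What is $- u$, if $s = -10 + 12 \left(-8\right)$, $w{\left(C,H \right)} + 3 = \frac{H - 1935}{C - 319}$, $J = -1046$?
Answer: $\frac{1146109}{998} \approx 1148.4$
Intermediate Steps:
$w{\left(C,H \right)} = -3 + \frac{-1935 + H}{-319 + C}$ ($w{\left(C,H \right)} = -3 + \frac{H - 1935}{C - 319} = -3 + \frac{-1935 + H}{-319 + C}$)
$s = -106$ ($s = -10 - 96 = -106$)
$I{\left(A \right)} = -1146$ ($I{\left(A \right)} = 6 - 1152 = -1146$)
$u = - \frac{1146109}{998}$ ($u = \frac{-978 + 749 - -5031}{-319 - 1677} - 1146 = \frac{-978 + 749 + 5031}{-1996} - 1146 = \left(- \frac{1}{1996}\right) 4802 - 1146 = - \frac{2401}{998} - 1146 = - \frac{1146109}{998} \approx -1148.4$)
$- u = \left(-1\right) \left(- \frac{1146109}{998}\right) = \frac{1146109}{998}$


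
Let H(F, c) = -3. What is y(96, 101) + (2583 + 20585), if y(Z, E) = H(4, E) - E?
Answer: 23064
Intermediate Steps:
y(Z, E) = -3 - E
y(96, 101) + (2583 + 20585) = (-3 - 1*101) + (2583 + 20585) = (-3 - 101) + 23168 = -104 + 23168 = 23064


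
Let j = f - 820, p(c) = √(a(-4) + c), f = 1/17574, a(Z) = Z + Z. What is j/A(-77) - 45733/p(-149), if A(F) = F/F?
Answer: -14410679/17574 + 45733*I*√157/157 ≈ -820.0 + 3649.9*I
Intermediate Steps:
a(Z) = 2*Z
f = 1/17574 ≈ 5.6902e-5
p(c) = √(-8 + c) (p(c) = √(2*(-4) + c) = √(-8 + c))
A(F) = 1
j = -14410679/17574 (j = 1/17574 - 820 = -14410679/17574 ≈ -820.00)
j/A(-77) - 45733/p(-149) = -14410679/17574/1 - 45733/√(-8 - 149) = -14410679/17574*1 - 45733*(-I*√157/157) = -14410679/17574 - 45733*(-I*√157/157) = -14410679/17574 - (-45733)*I*√157/157 = -14410679/17574 + 45733*I*√157/157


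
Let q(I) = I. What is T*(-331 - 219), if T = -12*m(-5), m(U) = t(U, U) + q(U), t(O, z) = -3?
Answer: -52800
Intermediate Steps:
m(U) = -3 + U
T = 96 (T = -12*(-3 - 5) = -12*(-8) = 96)
T*(-331 - 219) = 96*(-331 - 219) = 96*(-550) = -52800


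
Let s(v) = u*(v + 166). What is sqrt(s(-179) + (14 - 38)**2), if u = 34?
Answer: sqrt(134) ≈ 11.576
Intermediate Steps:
s(v) = 5644 + 34*v (s(v) = 34*(v + 166) = 34*(166 + v) = 5644 + 34*v)
sqrt(s(-179) + (14 - 38)**2) = sqrt((5644 + 34*(-179)) + (14 - 38)**2) = sqrt((5644 - 6086) + (-24)**2) = sqrt(-442 + 576) = sqrt(134)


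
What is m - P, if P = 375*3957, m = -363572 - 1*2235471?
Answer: -4082918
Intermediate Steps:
m = -2599043 (m = -363572 - 2235471 = -2599043)
P = 1483875
m - P = -2599043 - 1*1483875 = -2599043 - 1483875 = -4082918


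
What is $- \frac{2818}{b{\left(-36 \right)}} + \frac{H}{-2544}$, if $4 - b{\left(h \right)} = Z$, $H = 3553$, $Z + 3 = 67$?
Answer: $\frac{193217}{4240} \approx 45.57$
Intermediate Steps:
$Z = 64$ ($Z = -3 + 67 = 64$)
$b{\left(h \right)} = -60$ ($b{\left(h \right)} = 4 - 64 = -60$)
$- \frac{2818}{b{\left(-36 \right)}} + \frac{H}{-2544} = - \frac{2818}{-60} + \frac{3553}{-2544} = \left(-2818\right) \left(- \frac{1}{60}\right) + 3553 \left(- \frac{1}{2544}\right) = \frac{1409}{30} - \frac{3553}{2544} = \frac{193217}{4240}$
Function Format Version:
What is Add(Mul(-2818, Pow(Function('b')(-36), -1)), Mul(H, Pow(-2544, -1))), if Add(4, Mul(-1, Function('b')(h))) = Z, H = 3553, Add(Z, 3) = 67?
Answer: Rational(193217, 4240) ≈ 45.570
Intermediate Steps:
Z = 64 (Z = Add(-3, 67) = 64)
Function('b')(h) = -60 (Function('b')(h) = Add(4, Mul(-1, 64)) = Add(4, -64) = -60)
Add(Mul(-2818, Pow(Function('b')(-36), -1)), Mul(H, Pow(-2544, -1))) = Add(Mul(-2818, Pow(-60, -1)), Mul(3553, Pow(-2544, -1))) = Add(Mul(-2818, Rational(-1, 60)), Mul(3553, Rational(-1, 2544))) = Add(Rational(1409, 30), Rational(-3553, 2544)) = Rational(193217, 4240)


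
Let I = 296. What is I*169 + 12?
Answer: 50036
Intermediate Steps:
I*169 + 12 = 296*169 + 12 = 50024 + 12 = 50036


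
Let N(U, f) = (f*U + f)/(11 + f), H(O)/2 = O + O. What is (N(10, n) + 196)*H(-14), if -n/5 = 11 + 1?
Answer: -82112/7 ≈ -11730.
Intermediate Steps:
H(O) = 4*O (H(O) = 2*(O + O) = 2*(2*O) = 4*O)
n = -60 (n = -5*(11 + 1) = -5*12 = -60)
N(U, f) = (f + U*f)/(11 + f) (N(U, f) = (U*f + f)/(11 + f) = (f + U*f)/(11 + f))
(N(10, n) + 196)*H(-14) = (-60*(1 + 10)/(11 - 60) + 196)*(4*(-14)) = (-60*11/(-49) + 196)*(-56) = (-60*(-1/49)*11 + 196)*(-56) = (660/49 + 196)*(-56) = (10264/49)*(-56) = -82112/7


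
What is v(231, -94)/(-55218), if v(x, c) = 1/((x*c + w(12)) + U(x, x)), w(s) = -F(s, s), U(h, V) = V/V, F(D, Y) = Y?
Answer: 1/1199611050 ≈ 8.3360e-10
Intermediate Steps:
U(h, V) = 1
w(s) = -s
v(x, c) = 1/(-11 + c*x) (v(x, c) = 1/((x*c - 1*12) + 1) = 1/((c*x - 12) + 1) = 1/((-12 + c*x) + 1) = 1/(-11 + c*x))
v(231, -94)/(-55218) = 1/(-11 - 94*231*(-55218)) = -1/55218/(-11 - 21714) = -1/55218/(-21725) = -1/21725*(-1/55218) = 1/1199611050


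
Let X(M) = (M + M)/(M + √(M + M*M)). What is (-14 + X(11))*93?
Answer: -3348 + 372*√33 ≈ -1211.0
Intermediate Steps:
X(M) = 2*M/(M + √(M + M²)) (X(M) = (2*M)/(M + √(M + M²)) = 2*M/(M + √(M + M²)))
(-14 + X(11))*93 = (-14 + 2*11/(11 + √(11*(1 + 11))))*93 = (-14 + 2*11/(11 + √(11*12)))*93 = (-14 + 2*11/(11 + √132))*93 = (-14 + 2*11/(11 + 2*√33))*93 = (-14 + 22/(11 + 2*√33))*93 = -1302 + 2046/(11 + 2*√33)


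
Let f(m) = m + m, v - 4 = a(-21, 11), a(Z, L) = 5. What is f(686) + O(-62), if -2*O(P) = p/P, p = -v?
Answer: 170119/124 ≈ 1371.9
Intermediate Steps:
v = 9 (v = 4 + 5 = 9)
p = -9 (p = -1*9 = -9)
O(P) = 9/(2*P) (O(P) = -(-9)/(2*P) = 9/(2*P))
f(m) = 2*m
f(686) + O(-62) = 2*686 + (9/2)/(-62) = 1372 + (9/2)*(-1/62) = 1372 - 9/124 = 170119/124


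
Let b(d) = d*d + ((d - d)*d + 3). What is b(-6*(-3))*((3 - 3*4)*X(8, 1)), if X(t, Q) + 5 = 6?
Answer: -2943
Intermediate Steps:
X(t, Q) = 1 (X(t, Q) = -5 + 6 = 1)
b(d) = 3 + d**2 (b(d) = d**2 + (0*d + 3) = d**2 + (0 + 3) = d**2 + 3 = 3 + d**2)
b(-6*(-3))*((3 - 3*4)*X(8, 1)) = (3 + (-6*(-3))**2)*((3 - 3*4)*1) = (3 + 18**2)*((3 - 12)*1) = (3 + 324)*(-9*1) = 327*(-9) = -2943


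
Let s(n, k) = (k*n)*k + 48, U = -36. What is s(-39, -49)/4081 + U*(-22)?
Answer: 3138561/4081 ≈ 769.07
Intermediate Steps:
s(n, k) = 48 + n*k² (s(n, k) = n*k² + 48 = 48 + n*k²)
s(-39, -49)/4081 + U*(-22) = (48 - 39*(-49)²)/4081 - 36*(-22) = (48 - 39*2401)*(1/4081) + 792 = (48 - 93639)*(1/4081) + 792 = -93591*1/4081 + 792 = -93591/4081 + 792 = 3138561/4081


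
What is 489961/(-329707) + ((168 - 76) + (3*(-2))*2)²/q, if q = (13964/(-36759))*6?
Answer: -3233630350651/1151007137 ≈ -2809.4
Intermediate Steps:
q = -27928/12253 (q = (13964*(-1/36759))*6 = -13964/36759*6 = -27928/12253 ≈ -2.2793)
489961/(-329707) + ((168 - 76) + (3*(-2))*2)²/q = 489961/(-329707) + ((168 - 76) + (3*(-2))*2)²/(-27928/12253) = 489961*(-1/329707) + (92 - 6*2)²*(-12253/27928) = -489961/329707 + (92 - 12)²*(-12253/27928) = -489961/329707 + 80²*(-12253/27928) = -489961/329707 + 6400*(-12253/27928) = -489961/329707 - 9802400/3491 = -3233630350651/1151007137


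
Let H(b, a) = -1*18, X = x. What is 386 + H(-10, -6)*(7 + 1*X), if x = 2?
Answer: 224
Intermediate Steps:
X = 2
H(b, a) = -18
386 + H(-10, -6)*(7 + 1*X) = 386 - 18*(7 + 1*2) = 386 - 18*(7 + 2) = 386 - 18*9 = 386 - 162 = 224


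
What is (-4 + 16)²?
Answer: 144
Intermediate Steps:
(-4 + 16)² = 12² = 144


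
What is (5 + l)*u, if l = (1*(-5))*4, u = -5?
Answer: 75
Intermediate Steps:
l = -20 (l = -5*4 = -20)
(5 + l)*u = (5 - 20)*(-5) = -15*(-5) = 75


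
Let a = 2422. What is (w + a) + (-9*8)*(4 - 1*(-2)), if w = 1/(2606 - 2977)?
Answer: 738289/371 ≈ 1990.0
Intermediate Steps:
w = -1/371 (w = 1/(-371) = -1/371 ≈ -0.0026954)
(w + a) + (-9*8)*(4 - 1*(-2)) = (-1/371 + 2422) + (-9*8)*(4 - 1*(-2)) = 898561/371 - 72*(4 + 2) = 898561/371 - 72*6 = 898561/371 - 432 = 738289/371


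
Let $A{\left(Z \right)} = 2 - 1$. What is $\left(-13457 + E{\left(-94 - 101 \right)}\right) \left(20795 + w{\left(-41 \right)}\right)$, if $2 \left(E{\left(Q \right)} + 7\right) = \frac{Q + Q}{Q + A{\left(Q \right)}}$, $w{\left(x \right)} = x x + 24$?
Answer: $- \frac{29382986250}{97} \approx -3.0292 \cdot 10^{8}$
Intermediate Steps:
$A{\left(Z \right)} = 1$
$w{\left(x \right)} = 24 + x^{2}$ ($w{\left(x \right)} = x^{2} + 24 = 24 + x^{2}$)
$E{\left(Q \right)} = -7 + \frac{Q}{1 + Q}$ ($E{\left(Q \right)} = -7 + \frac{\left(Q + Q\right) \frac{1}{Q + 1}}{2} = -7 + \frac{2 Q \frac{1}{1 + Q}}{2} = -7 + \frac{Q}{1 + Q}$)
$\left(-13457 + E{\left(-94 - 101 \right)}\right) \left(20795 + w{\left(-41 \right)}\right) = \left(-13457 + \frac{-7 - 6 \left(-94 - 101\right)}{1 - 195}\right) \left(20795 + \left(24 + \left(-41\right)^{2}\right)\right) = \left(-13457 + \frac{-7 - -1170}{1 - 195}\right) \left(20795 + \left(24 + 1681\right)\right) = \left(-13457 + \frac{-7 + 1170}{-194}\right) \left(20795 + 1705\right) = \left(-13457 - \frac{1163}{194}\right) 22500 = \left(- \frac{2611821}{194}\right) 22500 = - \frac{29382986250}{97}$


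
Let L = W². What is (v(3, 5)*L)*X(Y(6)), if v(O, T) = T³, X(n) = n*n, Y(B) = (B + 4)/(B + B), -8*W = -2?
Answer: 3125/576 ≈ 5.4253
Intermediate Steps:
W = ¼ (W = -⅛*(-2) = ¼ ≈ 0.25000)
Y(B) = (4 + B)/(2*B) (Y(B) = (4 + B)/((2*B)) = (4 + B)*(1/(2*B)) = (4 + B)/(2*B))
X(n) = n²
L = 1/16 (L = (¼)² = 1/16 ≈ 0.062500)
(v(3, 5)*L)*X(Y(6)) = (5³*(1/16))*((½)*(4 + 6)/6)² = (125*(1/16))*((½)*(⅙)*10)² = 125*(⅚)²/16 = (125/16)*(25/36) = 3125/576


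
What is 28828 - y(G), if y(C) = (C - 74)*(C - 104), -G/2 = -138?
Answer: -5916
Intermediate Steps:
G = 276 (G = -2*(-138) = 276)
y(C) = (-104 + C)*(-74 + C) (y(C) = (-74 + C)*(-104 + C) = (-104 + C)*(-74 + C))
28828 - y(G) = 28828 - (7696 + 276**2 - 178*276) = 28828 - (7696 + 76176 - 49128) = 28828 - 1*34744 = 28828 - 34744 = -5916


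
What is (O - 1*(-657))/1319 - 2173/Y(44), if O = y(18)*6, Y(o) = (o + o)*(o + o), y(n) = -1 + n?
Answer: 3011509/10214336 ≈ 0.29483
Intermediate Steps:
Y(o) = 4*o² (Y(o) = (2*o)*(2*o) = 4*o²)
O = 102 (O = (-1 + 18)*6 = 17*6 = 102)
(O - 1*(-657))/1319 - 2173/Y(44) = (102 - 1*(-657))/1319 - 2173/(4*44²) = (102 + 657)*(1/1319) - 2173/(4*1936) = 759*(1/1319) - 2173/7744 = 759/1319 - 2173*1/7744 = 759/1319 - 2173/7744 = 3011509/10214336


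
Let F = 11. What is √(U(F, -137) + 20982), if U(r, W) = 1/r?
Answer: √2538833/11 ≈ 144.85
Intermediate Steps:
√(U(F, -137) + 20982) = √(1/11 + 20982) = √(230803/11) = √2538833/11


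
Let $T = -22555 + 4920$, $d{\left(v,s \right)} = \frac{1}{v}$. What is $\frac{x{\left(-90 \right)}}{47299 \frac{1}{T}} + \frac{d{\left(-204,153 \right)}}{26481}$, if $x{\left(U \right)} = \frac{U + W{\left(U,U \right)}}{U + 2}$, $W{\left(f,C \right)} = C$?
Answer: $- \frac{306213685277}{401523670548} \approx -0.76263$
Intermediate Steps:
$T = -17635$
$x{\left(U \right)} = \frac{2 U}{2 + U}$ ($x{\left(U \right)} = \frac{U + U}{U + 2} = \frac{2 U}{2 + U}$)
$\frac{x{\left(-90 \right)}}{47299 \frac{1}{T}} + \frac{d{\left(-204,153 \right)}}{26481} = \frac{2 \left(-90\right) \frac{1}{2 - 90}}{47299 \frac{1}{-17635}} + \frac{1}{\left(-204\right) 26481} = \frac{2 \left(-90\right) \frac{1}{-88}}{47299 \left(- \frac{1}{17635}\right)} - \frac{1}{5402124} = \frac{2 \left(-90\right) \left(- \frac{1}{88}\right)}{- \frac{47299}{17635}} - \frac{1}{5402124} = \frac{45}{22} \left(- \frac{17635}{47299}\right) - \frac{1}{5402124} = - \frac{793575}{1040578} - \frac{1}{5402124} = - \frac{306213685277}{401523670548}$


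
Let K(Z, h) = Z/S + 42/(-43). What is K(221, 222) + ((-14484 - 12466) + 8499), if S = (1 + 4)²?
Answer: -19826372/1075 ≈ -18443.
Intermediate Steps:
S = 25 (S = 5² = 25)
K(Z, h) = -42/43 + Z/25 (K(Z, h) = Z/25 + 42/(-43) = Z*(1/25) + 42*(-1/43) = Z/25 - 42/43 = -42/43 + Z/25)
K(221, 222) + ((-14484 - 12466) + 8499) = (-42/43 + (1/25)*221) + ((-14484 - 12466) + 8499) = (-42/43 + 221/25) + (-26950 + 8499) = 8453/1075 - 18451 = -19826372/1075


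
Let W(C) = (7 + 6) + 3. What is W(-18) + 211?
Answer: 227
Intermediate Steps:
W(C) = 16 (W(C) = 13 + 3 = 16)
W(-18) + 211 = 16 + 211 = 227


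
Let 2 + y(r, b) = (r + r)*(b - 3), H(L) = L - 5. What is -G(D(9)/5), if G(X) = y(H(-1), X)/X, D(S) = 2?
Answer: -73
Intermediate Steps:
H(L) = -5 + L
y(r, b) = -2 + 2*r*(-3 + b) (y(r, b) = -2 + (r + r)*(b - 3) = -2 + (2*r)*(-3 + b) = -2 + 2*r*(-3 + b))
G(X) = (34 - 12*X)/X (G(X) = (-2 - 6*(-5 - 1) + 2*X*(-5 - 1))/X = (-2 - 6*(-6) + 2*X*(-6))/X = (-2 + 36 - 12*X)/X = (34 - 12*X)/X)
-G(D(9)/5) = -(-12 + 34/((2/5))) = -(-12 + 34/((2*(⅕)))) = -(-12 + 34/(⅖)) = -(-12 + 34*(5/2)) = -(-12 + 85) = -1*73 = -73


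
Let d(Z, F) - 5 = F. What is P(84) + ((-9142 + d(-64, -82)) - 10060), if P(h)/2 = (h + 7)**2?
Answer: -2717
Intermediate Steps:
d(Z, F) = 5 + F
P(h) = 2*(7 + h)**2 (P(h) = 2*(h + 7)**2 = 2*(7 + h)**2)
P(84) + ((-9142 + d(-64, -82)) - 10060) = 2*(7 + 84)**2 + ((-9142 + (5 - 82)) - 10060) = 2*91**2 + ((-9142 - 77) - 10060) = 2*8281 + (-9219 - 10060) = 16562 - 19279 = -2717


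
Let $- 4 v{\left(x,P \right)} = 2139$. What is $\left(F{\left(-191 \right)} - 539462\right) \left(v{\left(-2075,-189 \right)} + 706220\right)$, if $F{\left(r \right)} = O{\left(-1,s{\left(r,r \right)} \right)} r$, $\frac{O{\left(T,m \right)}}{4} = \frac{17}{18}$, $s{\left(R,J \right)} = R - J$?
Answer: $- \frac{3430796107033}{9} \approx -3.812 \cdot 10^{11}$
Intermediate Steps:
$O{\left(T,m \right)} = \frac{34}{9}$ ($O{\left(T,m \right)} = 4 \cdot \frac{17}{18} = \frac{34}{9}$)
$F{\left(r \right)} = \frac{34 r}{9}$
$v{\left(x,P \right)} = - \frac{2139}{4}$ ($v{\left(x,P \right)} = \left(- \frac{1}{4}\right) 2139 = - \frac{2139}{4}$)
$\left(F{\left(-191 \right)} - 539462\right) \left(v{\left(-2075,-189 \right)} + 706220\right) = \left(\frac{34}{9} \left(-191\right) - 539462\right) \left(- \frac{2139}{4} + 706220\right) = \left(- \frac{6494}{9} - 539462\right) \frac{2822741}{4} = \left(- \frac{4861652}{9}\right) \frac{2822741}{4} = - \frac{3430796107033}{9}$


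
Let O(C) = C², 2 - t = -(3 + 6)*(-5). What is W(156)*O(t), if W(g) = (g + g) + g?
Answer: 865332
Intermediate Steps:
W(g) = 3*g (W(g) = 2*g + g = 3*g)
t = -43 (t = 2 - (-1)*(3 + 6)*(-5) = 2 - (-1)*9*(-5) = 2 - (-1)*(-45) = 2 - 1*45 = 2 - 45 = -43)
W(156)*O(t) = (3*156)*(-43)² = 468*1849 = 865332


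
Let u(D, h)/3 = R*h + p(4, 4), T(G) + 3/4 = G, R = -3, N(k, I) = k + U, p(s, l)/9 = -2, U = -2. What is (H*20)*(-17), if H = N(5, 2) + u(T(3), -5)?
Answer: 2040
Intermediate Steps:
p(s, l) = -18 (p(s, l) = 9*(-2) = -18)
N(k, I) = -2 + k (N(k, I) = k - 2 = -2 + k)
T(G) = -3/4 + G
u(D, h) = -54 - 9*h (u(D, h) = 3*(-3*h - 18) = 3*(-18 - 3*h) = -54 - 9*h)
H = -6 (H = (-2 + 5) + (-54 - 9*(-5)) = 3 + (-54 + 45) = 3 - 9 = -6)
(H*20)*(-17) = -6*20*(-17) = -120*(-17) = 2040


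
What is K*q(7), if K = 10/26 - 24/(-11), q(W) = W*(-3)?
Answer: -7707/143 ≈ -53.895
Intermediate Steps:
q(W) = -3*W
K = 367/143 (K = 10*(1/26) - 24*(-1/11) = 5/13 + 24/11 = 367/143 ≈ 2.5664)
K*q(7) = 367*(-3*7)/143 = (367/143)*(-21) = -7707/143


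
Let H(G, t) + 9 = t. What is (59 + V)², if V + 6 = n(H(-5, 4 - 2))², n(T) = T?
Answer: 10404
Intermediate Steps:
H(G, t) = -9 + t
V = 43 (V = -6 + (-9 + (4 - 2))² = -6 + (-9 + 2)² = -6 + (-7)² = -6 + 49 = 43)
(59 + V)² = (59 + 43)² = 102² = 10404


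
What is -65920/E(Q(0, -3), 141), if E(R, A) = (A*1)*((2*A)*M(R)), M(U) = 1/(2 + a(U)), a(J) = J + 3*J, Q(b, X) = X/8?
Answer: -16480/19881 ≈ -0.82893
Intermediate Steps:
Q(b, X) = X/8 (Q(b, X) = X*(1/8) = X/8)
a(J) = 4*J
M(U) = 1/(2 + 4*U)
E(R, A) = A**2/(1 + 2*R) (E(R, A) = (A*1)*((2*A)*(1/(2*(1 + 2*R)))) = A*(A/(1 + 2*R)) = A**2/(1 + 2*R))
-65920/E(Q(0, -3), 141) = -65920/(141**2/(1 + 2*((1/8)*(-3)))) = -65920/(19881/(1 + 2*(-3/8))) = -65920/(19881/(1 - 3/4)) = -65920/(19881/(1/4)) = -65920/(19881*4) = -65920/79524 = -65920*1/79524 = -16480/19881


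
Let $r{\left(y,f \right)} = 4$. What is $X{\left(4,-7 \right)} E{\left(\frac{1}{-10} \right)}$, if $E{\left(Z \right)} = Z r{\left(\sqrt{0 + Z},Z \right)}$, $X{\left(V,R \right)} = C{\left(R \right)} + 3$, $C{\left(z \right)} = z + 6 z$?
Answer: $\frac{92}{5} \approx 18.4$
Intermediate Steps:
$C{\left(z \right)} = 7 z$
$X{\left(V,R \right)} = 3 + 7 R$ ($X{\left(V,R \right)} = 7 R + 3 = 3 + 7 R$)
$E{\left(Z \right)} = 4 Z$ ($E{\left(Z \right)} = Z 4 = 4 Z$)
$X{\left(4,-7 \right)} E{\left(\frac{1}{-10} \right)} = \left(3 + 7 \left(-7\right)\right) \frac{4}{-10} = \left(3 - 49\right) 4 \left(- \frac{1}{10}\right) = \left(-46\right) \left(- \frac{2}{5}\right) = \frac{92}{5}$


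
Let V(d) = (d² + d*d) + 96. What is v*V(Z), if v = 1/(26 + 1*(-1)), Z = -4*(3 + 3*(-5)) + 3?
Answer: 5298/25 ≈ 211.92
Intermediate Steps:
Z = 51 (Z = -4*(3 - 15) + 3 = -4*(-12) + 3 = 48 + 3 = 51)
V(d) = 96 + 2*d² (V(d) = (d² + d²) + 96 = 2*d² + 96 = 96 + 2*d²)
v = 1/25 (v = 1/(26 - 1) = 1/25 ≈ 0.040000)
v*V(Z) = (96 + 2*51²)/25 = (96 + 2*2601)/25 = (96 + 5202)/25 = (1/25)*5298 = 5298/25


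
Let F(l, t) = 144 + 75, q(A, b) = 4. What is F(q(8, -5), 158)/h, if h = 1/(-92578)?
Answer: -20274582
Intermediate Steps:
F(l, t) = 219
h = -1/92578 ≈ -1.0802e-5
F(q(8, -5), 158)/h = 219/(-1/92578) = 219*(-92578) = -20274582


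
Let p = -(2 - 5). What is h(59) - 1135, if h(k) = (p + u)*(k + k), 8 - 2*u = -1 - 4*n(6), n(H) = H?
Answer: 1166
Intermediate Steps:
p = 3 (p = -1*(-3) = 3)
u = 33/2 (u = 4 - (-1 - 4*6)/2 = 4 - (-1 - 24)/2 = 4 - 1/2*(-25) = 4 + 25/2 = 33/2 ≈ 16.500)
h(k) = 39*k (h(k) = (3 + 33/2)*(k + k) = 39*(2*k)/2 = 39*k)
h(59) - 1135 = 39*59 - 1135 = 2301 - 1135 = 1166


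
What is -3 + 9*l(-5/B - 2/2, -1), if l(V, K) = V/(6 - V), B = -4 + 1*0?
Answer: -60/23 ≈ -2.6087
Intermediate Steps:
B = -4 (B = -4 + 0 = -4)
-3 + 9*l(-5/B - 2/2, -1) = -3 + 9*(-(-5/(-4) - 2/2)/(-6 + (-5/(-4) - 2/2))) = -3 + 9*(-(-5*(-¼) - 2*½)/(-6 + (-5*(-¼) - 2*½))) = -3 + 9*(-(5/4 - 1)/(-6 + (5/4 - 1))) = -3 + 9*(-1*¼/(-6 + ¼)) = -3 + 9*(-1*¼/(-23/4)) = -3 + 9*(-1*¼*(-4/23)) = -3 + 9*(1/23) = -3 + 9/23 = -60/23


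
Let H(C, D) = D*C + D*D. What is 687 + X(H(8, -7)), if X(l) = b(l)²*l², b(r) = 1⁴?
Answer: 736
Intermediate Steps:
b(r) = 1
H(C, D) = D² + C*D (H(C, D) = C*D + D² = D² + C*D)
X(l) = l² (X(l) = 1²*l² = 1*l² = l²)
687 + X(H(8, -7)) = 687 + (-7*(8 - 7))² = 687 + (-7*1)² = 687 + (-7)² = 687 + 49 = 736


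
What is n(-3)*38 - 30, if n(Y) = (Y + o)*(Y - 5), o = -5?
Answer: 2402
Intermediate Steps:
n(Y) = (-5 + Y)² (n(Y) = (Y - 5)*(Y - 5) = (-5 + Y)*(-5 + Y) = (-5 + Y)²)
n(-3)*38 - 30 = (25 + (-3)² - 10*(-3))*38 - 30 = (25 + 9 + 30)*38 - 30 = 64*38 - 30 = 2432 - 30 = 2402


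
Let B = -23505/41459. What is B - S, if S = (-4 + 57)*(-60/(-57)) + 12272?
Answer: -9711305247/787721 ≈ -12328.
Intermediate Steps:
B = -23505/41459 (B = -23505*1/41459 = -23505/41459 ≈ -0.56695)
S = 234228/19 (S = 53*(-60*(-1/57)) + 12272 = 53*(20/19) + 12272 = 1060/19 + 12272 = 234228/19 ≈ 12328.)
B - S = -23505/41459 - 1*234228/19 = -23505/41459 - 234228/19 = -9711305247/787721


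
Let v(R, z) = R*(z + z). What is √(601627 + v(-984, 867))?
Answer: I*√1104629 ≈ 1051.0*I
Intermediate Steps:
v(R, z) = 2*R*z (v(R, z) = R*(2*z) = 2*R*z)
√(601627 + v(-984, 867)) = √(601627 + 2*(-984)*867) = √(601627 - 1706256) = √(-1104629) = I*√1104629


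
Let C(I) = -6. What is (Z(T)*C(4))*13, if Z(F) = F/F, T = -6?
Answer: -78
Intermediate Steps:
Z(F) = 1
(Z(T)*C(4))*13 = (1*(-6))*13 = -6*13 = -78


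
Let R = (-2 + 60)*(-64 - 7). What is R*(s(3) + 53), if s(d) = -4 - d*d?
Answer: -164720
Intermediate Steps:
R = -4118 (R = 58*(-71) = -4118)
s(d) = -4 - d**2
R*(s(3) + 53) = -4118*((-4 - 1*3**2) + 53) = -4118*((-4 - 1*9) + 53) = -4118*((-4 - 9) + 53) = -4118*(-13 + 53) = -4118*40 = -164720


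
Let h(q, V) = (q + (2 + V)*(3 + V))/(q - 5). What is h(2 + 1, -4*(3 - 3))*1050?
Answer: -4725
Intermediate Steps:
h(q, V) = (q + (2 + V)*(3 + V))/(-5 + q)
h(2 + 1, -4*(3 - 3))*1050 = ((6 + (2 + 1) + (-4*(3 - 3))² + 5*(-4*(3 - 3)))/(-5 + (2 + 1)))*1050 = ((6 + 3 + (-4*0)² + 5*(-4*0))/(-5 + 3))*1050 = ((6 + 3 + 0² + 5*0)/(-2))*1050 = -(6 + 3 + 0 + 0)/2*1050 = -½*9*1050 = -9/2*1050 = -4725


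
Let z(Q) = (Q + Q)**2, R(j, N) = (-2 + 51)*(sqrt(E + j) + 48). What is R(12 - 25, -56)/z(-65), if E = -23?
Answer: 588/4225 + 147*I/8450 ≈ 0.13917 + 0.017396*I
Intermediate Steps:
R(j, N) = 2352 + 49*sqrt(-23 + j) (R(j, N) = (-2 + 51)*(sqrt(-23 + j) + 48) = 49*(48 + sqrt(-23 + j)) = 2352 + 49*sqrt(-23 + j))
z(Q) = 4*Q**2 (z(Q) = (2*Q)**2 = 4*Q**2)
R(12 - 25, -56)/z(-65) = (2352 + 49*sqrt(-23 + (12 - 25)))/((4*(-65)**2)) = (2352 + 49*sqrt(-23 - 13))/((4*4225)) = (2352 + 49*sqrt(-36))/16900 = (2352 + 49*(6*I))*(1/16900) = (2352 + 294*I)*(1/16900) = 588/4225 + 147*I/8450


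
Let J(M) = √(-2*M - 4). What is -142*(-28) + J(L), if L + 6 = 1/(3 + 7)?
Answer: 3976 + √195/5 ≈ 3978.8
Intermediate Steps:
L = -59/10 (L = -6 + 1/(3 + 7) = -6 + 1/10 = -6 + ⅒ = -59/10 ≈ -5.9000)
J(M) = √(-4 - 2*M)
-142*(-28) + J(L) = -142*(-28) + √(-4 - 2*(-59/10)) = 3976 + √(-4 + 59/5) = 3976 + √(39/5) = 3976 + √195/5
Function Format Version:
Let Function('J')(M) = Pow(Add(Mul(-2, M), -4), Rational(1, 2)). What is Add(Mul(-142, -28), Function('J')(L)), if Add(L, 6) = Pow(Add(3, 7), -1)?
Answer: Add(3976, Mul(Rational(1, 5), Pow(195, Rational(1, 2)))) ≈ 3978.8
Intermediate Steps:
L = Rational(-59, 10) (L = Add(-6, Pow(Add(3, 7), -1)) = Add(-6, Pow(10, -1)) = Add(-6, Rational(1, 10)) = Rational(-59, 10) ≈ -5.9000)
Function('J')(M) = Pow(Add(-4, Mul(-2, M)), Rational(1, 2))
Add(Mul(-142, -28), Function('J')(L)) = Add(Mul(-142, -28), Pow(Add(-4, Mul(-2, Rational(-59, 10))), Rational(1, 2))) = Add(3976, Pow(Add(-4, Rational(59, 5)), Rational(1, 2))) = Add(3976, Pow(Rational(39, 5), Rational(1, 2))) = Add(3976, Mul(Rational(1, 5), Pow(195, Rational(1, 2))))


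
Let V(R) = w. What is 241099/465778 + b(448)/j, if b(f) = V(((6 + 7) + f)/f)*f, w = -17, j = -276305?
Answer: 70164224443/128696790290 ≈ 0.54519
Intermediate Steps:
V(R) = -17
b(f) = -17*f
241099/465778 + b(448)/j = 241099/465778 - 17*448/(-276305) = 241099*(1/465778) - 7616*(-1/276305) = 241099/465778 + 7616/276305 = 70164224443/128696790290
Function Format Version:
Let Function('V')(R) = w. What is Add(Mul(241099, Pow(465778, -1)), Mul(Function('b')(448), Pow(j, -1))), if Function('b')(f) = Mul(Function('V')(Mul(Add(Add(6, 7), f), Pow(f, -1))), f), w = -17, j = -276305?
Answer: Rational(70164224443, 128696790290) ≈ 0.54519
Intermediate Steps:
Function('V')(R) = -17
Function('b')(f) = Mul(-17, f)
Add(Mul(241099, Pow(465778, -1)), Mul(Function('b')(448), Pow(j, -1))) = Add(Mul(241099, Pow(465778, -1)), Mul(Mul(-17, 448), Pow(-276305, -1))) = Add(Mul(241099, Rational(1, 465778)), Mul(-7616, Rational(-1, 276305))) = Add(Rational(241099, 465778), Rational(7616, 276305)) = Rational(70164224443, 128696790290)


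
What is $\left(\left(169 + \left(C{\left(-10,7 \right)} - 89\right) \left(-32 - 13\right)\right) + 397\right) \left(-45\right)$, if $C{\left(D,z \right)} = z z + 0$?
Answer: $-106470$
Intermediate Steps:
$C{\left(D,z \right)} = z^{2}$ ($C{\left(D,z \right)} = z^{2} + 0 = z^{2}$)
$\left(\left(169 + \left(C{\left(-10,7 \right)} - 89\right) \left(-32 - 13\right)\right) + 397\right) \left(-45\right) = \left(\left(169 + \left(7^{2} - 89\right) \left(-32 - 13\right)\right) + 397\right) \left(-45\right) = \left(\left(169 + \left(49 - 89\right) \left(-45\right)\right) + 397\right) \left(-45\right) = \left(\left(169 - -1800\right) + 397\right) \left(-45\right) = \left(\left(169 + 1800\right) + 397\right) \left(-45\right) = \left(1969 + 397\right) \left(-45\right) = 2366 \left(-45\right) = -106470$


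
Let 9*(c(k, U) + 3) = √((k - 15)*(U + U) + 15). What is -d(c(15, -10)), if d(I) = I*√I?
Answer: I*(27 - √15)^(3/2)/27 ≈ 4.1192*I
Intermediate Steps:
c(k, U) = -3 + √(15 + 2*U*(-15 + k))/9 (c(k, U) = -3 + √((k - 15)*(U + U) + 15)/9 = -3 + √((-15 + k)*(2*U) + 15)/9 = -3 + √(2*U*(-15 + k) + 15)/9 = -3 + √(15 + 2*U*(-15 + k))/9)
d(I) = I^(3/2)
-d(c(15, -10)) = -(-3 + √(15 - 30*(-10) + 2*(-10)*15)/9)^(3/2) = -(-3 + √(15 + 300 - 300)/9)^(3/2) = -(-3 + √15/9)^(3/2)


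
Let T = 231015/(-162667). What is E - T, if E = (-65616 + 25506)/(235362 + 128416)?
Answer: 38756800650/29587337963 ≈ 1.3099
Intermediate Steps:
T = -231015/162667 (T = 231015*(-1/162667) = -231015/162667 ≈ -1.4202)
E = -20055/181889 (E = -40110/363778 = -40110*1/363778 = -20055/181889 ≈ -0.11026)
E - T = -20055/181889 - 1*(-231015/162667) = -20055/181889 + 231015/162667 = 38756800650/29587337963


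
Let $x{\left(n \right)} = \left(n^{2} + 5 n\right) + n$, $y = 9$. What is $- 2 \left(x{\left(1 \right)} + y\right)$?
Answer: $-32$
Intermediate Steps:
$x{\left(n \right)} = n^{2} + 6 n$
$- 2 \left(x{\left(1 \right)} + y\right) = - 2 \left(1 \left(6 + 1\right) + 9\right) = - 2 \left(1 \cdot 7 + 9\right) = - 2 \left(7 + 9\right) = \left(-2\right) 16 = -32$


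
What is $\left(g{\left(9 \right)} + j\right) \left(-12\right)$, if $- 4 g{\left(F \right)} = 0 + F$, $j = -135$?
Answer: $1647$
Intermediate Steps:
$g{\left(F \right)} = - \frac{F}{4}$ ($g{\left(F \right)} = - \frac{0 + F}{4} = - \frac{F}{4}$)
$\left(g{\left(9 \right)} + j\right) \left(-12\right) = \left(\left(- \frac{1}{4}\right) 9 - 135\right) \left(-12\right) = \left(- \frac{9}{4} - 135\right) \left(-12\right) = \left(- \frac{549}{4}\right) \left(-12\right) = 1647$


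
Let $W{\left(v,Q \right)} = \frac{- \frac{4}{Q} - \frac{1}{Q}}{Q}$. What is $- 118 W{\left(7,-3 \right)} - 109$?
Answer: $- \frac{391}{9} \approx -43.444$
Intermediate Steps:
$W{\left(v,Q \right)} = - \frac{5}{Q^{2}}$ ($W{\left(v,Q \right)} = \frac{\left(-5\right) \frac{1}{Q}}{Q} = - \frac{5}{Q^{2}}$)
$- 118 W{\left(7,-3 \right)} - 109 = - 118 \left(- \frac{5}{9}\right) - 109 = - 118 \left(\left(-5\right) \frac{1}{9}\right) - 109 = \left(-118\right) \left(- \frac{5}{9}\right) - 109 = \frac{590}{9} - 109 = - \frac{391}{9}$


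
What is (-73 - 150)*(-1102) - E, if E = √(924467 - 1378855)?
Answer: 245746 - 2*I*√113597 ≈ 2.4575e+5 - 674.08*I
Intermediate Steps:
E = 2*I*√113597 (E = √(-454388) = 2*I*√113597 ≈ 674.08*I)
(-73 - 150)*(-1102) - E = (-73 - 150)*(-1102) - 2*I*√113597 = -223*(-1102) - 2*I*√113597 = 245746 - 2*I*√113597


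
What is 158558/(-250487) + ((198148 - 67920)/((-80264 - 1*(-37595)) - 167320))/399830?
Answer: -6656273370562248/10515431969855345 ≈ -0.63300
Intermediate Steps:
158558/(-250487) + ((198148 - 67920)/((-80264 - 1*(-37595)) - 167320))/399830 = 158558*(-1/250487) + (130228/((-80264 + 37595) - 167320))*(1/399830) = -158558/250487 + (130228/(-42669 - 167320))*(1/399830) = -158558/250487 + (130228/(-209989))*(1/399830) = -158558/250487 + (130228*(-1/209989))*(1/399830) = -158558/250487 - 130228/209989*1/399830 = -158558/250487 - 65114/41979950935 = -6656273370562248/10515431969855345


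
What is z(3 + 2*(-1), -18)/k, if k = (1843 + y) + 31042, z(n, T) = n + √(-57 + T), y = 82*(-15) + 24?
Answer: 1/31679 + 5*I*√3/31679 ≈ 3.1567e-5 + 0.00027338*I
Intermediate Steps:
y = -1206 (y = -1230 + 24 = -1206)
k = 31679 (k = (1843 - 1206) + 31042 = 637 + 31042 = 31679)
z(3 + 2*(-1), -18)/k = ((3 + 2*(-1)) + √(-57 - 18))/31679 = ((3 - 2) + √(-75))*(1/31679) = (1 + 5*I*√3)*(1/31679) = 1/31679 + 5*I*√3/31679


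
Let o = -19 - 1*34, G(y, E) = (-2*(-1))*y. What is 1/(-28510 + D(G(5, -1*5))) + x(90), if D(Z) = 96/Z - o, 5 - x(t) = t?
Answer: -12090150/142237 ≈ -85.000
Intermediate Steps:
x(t) = 5 - t
G(y, E) = 2*y
o = -53 (o = -19 - 34 = -53)
D(Z) = 53 + 96/Z (D(Z) = 96/Z - 1*(-53) = 96/Z + 53 = 53 + 96/Z)
1/(-28510 + D(G(5, -1*5))) + x(90) = 1/(-28510 + (53 + 96/((2*5)))) + (5 - 1*90) = 1/(-28510 + (53 + 96/10)) + (5 - 90) = 1/(-28510 + (53 + 96*(⅒))) - 85 = 1/(-28510 + (53 + 48/5)) - 85 = 1/(-28510 + 313/5) - 85 = 1/(-142237/5) - 85 = -5/142237 - 85 = -12090150/142237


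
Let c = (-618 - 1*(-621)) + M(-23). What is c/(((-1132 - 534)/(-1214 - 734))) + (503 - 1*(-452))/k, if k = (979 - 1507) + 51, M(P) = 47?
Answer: 22434385/397341 ≈ 56.461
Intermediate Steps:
c = 50 (c = (-618 - 1*(-621)) + 47 = (-618 + 621) + 47 = 3 + 47 = 50)
k = -477 (k = -528 + 51 = -477)
c/(((-1132 - 534)/(-1214 - 734))) + (503 - 1*(-452))/k = 50/(((-1132 - 534)/(-1214 - 734))) + (503 - 1*(-452))/(-477) = 50/((-1666/(-1948))) + (503 + 452)*(-1/477) = 50/((-1666*(-1/1948))) + 955*(-1/477) = 50/(833/974) - 955/477 = 50*(974/833) - 955/477 = 48700/833 - 955/477 = 22434385/397341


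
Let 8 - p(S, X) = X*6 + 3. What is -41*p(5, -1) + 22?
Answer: -429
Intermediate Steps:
p(S, X) = 5 - 6*X (p(S, X) = 8 - (X*6 + 3) = 8 - (6*X + 3) = 8 - (3 + 6*X) = 8 + (-3 - 6*X) = 5 - 6*X)
-41*p(5, -1) + 22 = -41*(5 - 6*(-1)) + 22 = -41*(5 + 6) + 22 = -41*11 + 22 = -451 + 22 = -429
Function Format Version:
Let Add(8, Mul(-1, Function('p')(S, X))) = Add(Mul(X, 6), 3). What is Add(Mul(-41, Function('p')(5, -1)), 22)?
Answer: -429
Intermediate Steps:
Function('p')(S, X) = Add(5, Mul(-6, X)) (Function('p')(S, X) = Add(8, Mul(-1, Add(Mul(X, 6), 3))) = Add(8, Mul(-1, Add(Mul(6, X), 3))) = Add(8, Mul(-1, Add(3, Mul(6, X)))) = Add(8, Add(-3, Mul(-6, X))) = Add(5, Mul(-6, X)))
Add(Mul(-41, Function('p')(5, -1)), 22) = Add(Mul(-41, Add(5, Mul(-6, -1))), 22) = Add(Mul(-41, Add(5, 6)), 22) = Add(Mul(-41, 11), 22) = Add(-451, 22) = -429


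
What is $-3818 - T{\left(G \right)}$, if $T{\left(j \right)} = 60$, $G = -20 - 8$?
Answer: $-3878$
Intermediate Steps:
$G = -28$ ($G = -20 - 8 = -28$)
$-3818 - T{\left(G \right)} = -3818 - 60 = -3878$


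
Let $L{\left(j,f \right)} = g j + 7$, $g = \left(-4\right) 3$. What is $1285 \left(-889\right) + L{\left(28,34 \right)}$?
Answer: $-1142694$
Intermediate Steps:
$g = -12$
$L{\left(j,f \right)} = 7 - 12 j$ ($L{\left(j,f \right)} = - 12 j + 7 = 7 - 12 j$)
$1285 \left(-889\right) + L{\left(28,34 \right)} = 1285 \left(-889\right) + \left(7 - 336\right) = -1142365 + \left(7 - 336\right) = -1142365 - 329 = -1142694$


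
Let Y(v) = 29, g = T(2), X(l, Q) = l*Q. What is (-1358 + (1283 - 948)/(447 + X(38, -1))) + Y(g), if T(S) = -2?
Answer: -543226/409 ≈ -1328.2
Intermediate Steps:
X(l, Q) = Q*l
g = -2
(-1358 + (1283 - 948)/(447 + X(38, -1))) + Y(g) = (-1358 + (1283 - 948)/(447 - 1*38)) + 29 = (-1358 + 335/(447 - 38)) + 29 = (-1358 + 335/409) + 29 = -555087/409 + 29 = -543226/409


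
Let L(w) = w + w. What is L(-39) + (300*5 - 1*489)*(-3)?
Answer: -3111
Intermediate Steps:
L(w) = 2*w
L(-39) + (300*5 - 1*489)*(-3) = 2*(-39) + (300*5 - 1*489)*(-3) = -78 + (1500 - 489)*(-3) = -78 + 1011*(-3) = -78 - 3033 = -3111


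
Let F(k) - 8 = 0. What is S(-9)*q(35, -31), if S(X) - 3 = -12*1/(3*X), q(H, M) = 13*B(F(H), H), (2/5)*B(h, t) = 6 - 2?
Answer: 4030/9 ≈ 447.78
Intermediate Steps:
F(k) = 8 (F(k) = 8 + 0 = 8)
B(h, t) = 10 (B(h, t) = 5*(6 - 2)/2 = (5/2)*4 = 10)
q(H, M) = 130 (q(H, M) = 13*10 = 130)
S(X) = 3 - 4/X (S(X) = 3 - 12*1/(3*X) = 3 - 4/X)
S(-9)*q(35, -31) = (3 - 4/(-9))*130 = (3 - 4*(-⅑))*130 = (3 + 4/9)*130 = (31/9)*130 = 4030/9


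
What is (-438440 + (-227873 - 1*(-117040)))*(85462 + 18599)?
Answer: -57157897653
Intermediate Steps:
(-438440 + (-227873 - 1*(-117040)))*(85462 + 18599) = (-438440 + (-227873 + 117040))*104061 = (-438440 - 110833)*104061 = -549273*104061 = -57157897653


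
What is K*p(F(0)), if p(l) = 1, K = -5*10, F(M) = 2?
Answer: -50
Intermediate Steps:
K = -50
K*p(F(0)) = -50*1 = -50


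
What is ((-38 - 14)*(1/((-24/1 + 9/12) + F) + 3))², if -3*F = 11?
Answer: 2476455696/104329 ≈ 23737.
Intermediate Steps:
F = -11/3 (F = -⅓*11 = -11/3 ≈ -3.6667)
((-38 - 14)*(1/((-24/1 + 9/12) + F) + 3))² = ((-38 - 14)*(1/((-24/1 + 9/12) - 11/3) + 3))² = (-52*(1/((-24*1 + 9*(1/12)) - 11/3) + 3))² = (-52*(1/((-24 + ¾) - 11/3) + 3))² = (-52*(1/(-93/4 - 11/3) + 3))² = (-52*(1/(-323/12) + 3))² = (-52*(-12/323 + 3))² = (-52*957/323)² = (-49764/323)² = 2476455696/104329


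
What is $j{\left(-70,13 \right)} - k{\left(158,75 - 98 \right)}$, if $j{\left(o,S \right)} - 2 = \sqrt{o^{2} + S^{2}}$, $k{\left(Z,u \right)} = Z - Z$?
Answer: $2 + \sqrt{5069} \approx 73.197$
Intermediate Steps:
$k{\left(Z,u \right)} = 0$
$j{\left(o,S \right)} = 2 + \sqrt{S^{2} + o^{2}}$ ($j{\left(o,S \right)} = 2 + \sqrt{o^{2} + S^{2}} = 2 + \sqrt{S^{2} + o^{2}}$)
$j{\left(-70,13 \right)} - k{\left(158,75 - 98 \right)} = \left(2 + \sqrt{13^{2} + \left(-70\right)^{2}}\right) - 0 = \left(2 + \sqrt{169 + 4900}\right) + 0 = \left(2 + \sqrt{5069}\right) + 0 = 2 + \sqrt{5069}$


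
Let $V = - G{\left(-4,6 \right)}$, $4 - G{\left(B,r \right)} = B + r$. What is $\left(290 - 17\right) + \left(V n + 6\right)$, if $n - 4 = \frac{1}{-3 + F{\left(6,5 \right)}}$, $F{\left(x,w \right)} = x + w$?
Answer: $\frac{1083}{4} \approx 270.75$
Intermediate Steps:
$F{\left(x,w \right)} = w + x$
$G{\left(B,r \right)} = 4 - B - r$ ($G{\left(B,r \right)} = 4 - \left(B + r\right) = 4 - B - r$)
$n = \frac{33}{8}$ ($n = 4 + \frac{1}{-3 + \left(5 + 6\right)} = 4 + \frac{1}{-3 + 11} = 4 + \frac{1}{8} = \frac{33}{8} \approx 4.125$)
$V = -2$ ($V = - (4 - -4 - 6) = - (4 + 4 - 6) = \left(-1\right) 2 = -2$)
$\left(290 - 17\right) + \left(V n + 6\right) = \left(290 - 17\right) + \left(\left(-2\right) \frac{33}{8} + 6\right) = 273 + \left(- \frac{33}{4} + 6\right) = 273 - \frac{9}{4} = \frac{1083}{4}$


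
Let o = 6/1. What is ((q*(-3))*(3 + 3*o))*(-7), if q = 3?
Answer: 1323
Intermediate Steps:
o = 6 (o = 6*1 = 6)
((q*(-3))*(3 + 3*o))*(-7) = ((3*(-3))*(3 + 3*6))*(-7) = -9*(3 + 18)*(-7) = -9*21*(-7) = -189*(-7) = 1323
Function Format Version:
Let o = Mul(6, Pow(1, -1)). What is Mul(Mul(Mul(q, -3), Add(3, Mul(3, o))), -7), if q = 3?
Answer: 1323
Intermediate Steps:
o = 6 (o = Mul(6, 1) = 6)
Mul(Mul(Mul(q, -3), Add(3, Mul(3, o))), -7) = Mul(Mul(Mul(3, -3), Add(3, Mul(3, 6))), -7) = Mul(Mul(-9, Add(3, 18)), -7) = Mul(Mul(-9, 21), -7) = Mul(-189, -7) = 1323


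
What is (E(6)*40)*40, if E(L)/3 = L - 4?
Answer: 9600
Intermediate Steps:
E(L) = -12 + 3*L (E(L) = 3*(L - 4) = 3*(-4 + L) = -12 + 3*L)
(E(6)*40)*40 = ((-12 + 3*6)*40)*40 = ((-12 + 18)*40)*40 = (6*40)*40 = 240*40 = 9600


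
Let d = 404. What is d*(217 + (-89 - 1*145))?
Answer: -6868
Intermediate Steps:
d*(217 + (-89 - 1*145)) = 404*(217 + (-89 - 1*145)) = 404*(217 + (-89 - 145)) = 404*(217 - 234) = 404*(-17) = -6868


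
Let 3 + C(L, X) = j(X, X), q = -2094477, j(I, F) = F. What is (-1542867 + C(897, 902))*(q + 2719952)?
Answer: -964462434800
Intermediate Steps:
C(L, X) = -3 + X
(-1542867 + C(897, 902))*(q + 2719952) = (-1542867 + (-3 + 902))*(-2094477 + 2719952) = (-1542867 + 899)*625475 = -1541968*625475 = -964462434800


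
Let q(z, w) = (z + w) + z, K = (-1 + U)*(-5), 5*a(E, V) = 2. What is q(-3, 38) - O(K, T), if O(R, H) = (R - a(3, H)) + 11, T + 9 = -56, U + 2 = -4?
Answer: -68/5 ≈ -13.600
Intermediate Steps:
U = -6 (U = -2 - 4 = -6)
a(E, V) = 2/5 (a(E, V) = (1/5)*2 = 2/5)
K = 35 (K = (-1 - 6)*(-5) = -7*(-5) = 35)
T = -65 (T = -9 - 56 = -65)
O(R, H) = 53/5 + R (O(R, H) = (R - 1*2/5) + 11 = (R - 2/5) + 11 = (-2/5 + R) + 11 = 53/5 + R)
q(z, w) = w + 2*z (q(z, w) = (w + z) + z = w + 2*z)
q(-3, 38) - O(K, T) = (38 + 2*(-3)) - (53/5 + 35) = (38 - 6) - 1*228/5 = 32 - 228/5 = -68/5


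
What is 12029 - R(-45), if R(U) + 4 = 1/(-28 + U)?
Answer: 878410/73 ≈ 12033.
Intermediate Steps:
R(U) = -4 + 1/(-28 + U)
12029 - R(-45) = 12029 - (113 - 4*(-45))/(-28 - 45) = 12029 - (113 + 180)/(-73) = 12029 - (-1)*293/73 = 12029 - 1*(-293/73) = 12029 + 293/73 = 878410/73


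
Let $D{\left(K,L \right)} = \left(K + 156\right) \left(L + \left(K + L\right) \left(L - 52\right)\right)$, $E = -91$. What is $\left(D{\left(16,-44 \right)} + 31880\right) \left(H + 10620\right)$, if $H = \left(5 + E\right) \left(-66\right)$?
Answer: $7930415808$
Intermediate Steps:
$D{\left(K,L \right)} = \left(156 + K\right) \left(L + \left(-52 + L\right) \left(K + L\right)\right)$ ($D{\left(K,L \right)} = \left(156 + K\right) \left(L + \left(K + L\right) \left(-52 + L\right)\right) = \left(156 + K\right) \left(L + \left(-52 + L\right) \left(K + L\right)\right)$)
$H = 5676$ ($H = \left(5 - 91\right) \left(-66\right) = \left(-86\right) \left(-66\right) = 5676$)
$\left(D{\left(16,-44 \right)} + 31880\right) \left(H + 10620\right) = \left(\left(\left(-8112\right) 16 - -350064 - 52 \cdot 16^{2} + 156 \left(-44\right)^{2} + 16 \left(-44\right)^{2} - 44 \cdot 16^{2} + 105 \cdot 16 \left(-44\right)\right) + 31880\right) \left(5676 + 10620\right) = \left(\left(-129792 + 350064 - 13312 + 156 \cdot 1936 + 16 \cdot 1936 - 11264 - 73920\right) + 31880\right) 16296 = \left(\left(-129792 + 350064 - 13312 + 302016 + 30976 - 11264 - 73920\right) + 31880\right) 16296 = \left(454768 + 31880\right) 16296 = 486648 \cdot 16296 = 7930415808$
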